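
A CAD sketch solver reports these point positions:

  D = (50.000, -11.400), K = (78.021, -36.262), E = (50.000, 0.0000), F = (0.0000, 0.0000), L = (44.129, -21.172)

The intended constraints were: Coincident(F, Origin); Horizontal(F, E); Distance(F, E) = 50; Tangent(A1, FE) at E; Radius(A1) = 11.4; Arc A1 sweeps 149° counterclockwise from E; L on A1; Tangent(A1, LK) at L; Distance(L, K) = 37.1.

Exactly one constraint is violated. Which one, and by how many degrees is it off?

Tangent(A1, LK) at L — off by 7.00°.

F = (0.00, 0.00) ✓; F.y = 0.00, E.y = 0.00 ✓; |FE| = 50.00 ✓; ∠(DE, EF) = 90.00° ✓; |DE| = 11.40 ✓; bearing(D→L) − bearing(D→E) = 149.0° ✓; |DL| = 11.40 ✓; ∠(DL, LK) = 83.00° ✗; |LK| = 37.10 ✓.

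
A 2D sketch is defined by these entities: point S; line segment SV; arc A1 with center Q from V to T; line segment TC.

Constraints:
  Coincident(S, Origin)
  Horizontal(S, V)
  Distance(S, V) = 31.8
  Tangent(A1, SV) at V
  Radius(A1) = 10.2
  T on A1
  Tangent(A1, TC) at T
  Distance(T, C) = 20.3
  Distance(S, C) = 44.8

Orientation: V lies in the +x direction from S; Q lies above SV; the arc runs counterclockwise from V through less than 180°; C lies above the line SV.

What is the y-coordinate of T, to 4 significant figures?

15.32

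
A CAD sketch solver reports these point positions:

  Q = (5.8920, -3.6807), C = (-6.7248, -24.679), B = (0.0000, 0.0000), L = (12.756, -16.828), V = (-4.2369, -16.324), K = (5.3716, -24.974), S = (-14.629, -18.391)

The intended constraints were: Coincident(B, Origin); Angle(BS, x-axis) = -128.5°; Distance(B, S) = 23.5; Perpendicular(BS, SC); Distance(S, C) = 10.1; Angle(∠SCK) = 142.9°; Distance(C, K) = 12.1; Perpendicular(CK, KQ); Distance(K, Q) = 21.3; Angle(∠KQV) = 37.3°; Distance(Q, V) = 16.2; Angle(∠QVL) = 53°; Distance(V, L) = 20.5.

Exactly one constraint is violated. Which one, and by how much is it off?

Distance(V, L) = 20.5 — off by 3.50.

B = (0.00, 0.00) ✓; BS at -128.5° ✓; |BS| = 23.50 ✓; ∠(BS, SC) = 90.00° ✓; |SC| = 10.10 ✓; ∠SCK = 142.9° ✓; |CK| = 12.10 ✓; ∠(CK, KQ) = 90.00° ✓; |KQ| = 21.30 ✓; ∠KQV = 37.30° ✓; |QV| = 16.20 ✓; ∠QVL = 53.00° ✓; |VL| = 17.00 ✗.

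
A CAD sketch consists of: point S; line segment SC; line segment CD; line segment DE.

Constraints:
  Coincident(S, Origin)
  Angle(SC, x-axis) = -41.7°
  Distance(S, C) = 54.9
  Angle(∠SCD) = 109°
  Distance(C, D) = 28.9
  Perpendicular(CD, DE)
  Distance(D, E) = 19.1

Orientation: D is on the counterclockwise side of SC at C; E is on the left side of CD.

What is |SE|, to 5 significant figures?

57.133

S is at the origin; SC runs at -41.7° with length 54.9, so C = 54.9·(cos -41.7°, sin -41.7°) = (40.990, -36.521). ∠SCD = 109.0°, so CD runs at -41.7° + (180° − 109.0°) = 29.300° from the x-axis; with |CD| = 28.9, D = C + 28.9·(cos 29.300°, sin 29.300°) = (66.193, -22.378). The perpendicularity gives DE at right angles to CD; with |DE| = 19.1 on the left of CD, E = D + 19.1·(-0.48938, 0.87207) = (56.846, -5.7215). Then |SE| = |E − S| = 57.133.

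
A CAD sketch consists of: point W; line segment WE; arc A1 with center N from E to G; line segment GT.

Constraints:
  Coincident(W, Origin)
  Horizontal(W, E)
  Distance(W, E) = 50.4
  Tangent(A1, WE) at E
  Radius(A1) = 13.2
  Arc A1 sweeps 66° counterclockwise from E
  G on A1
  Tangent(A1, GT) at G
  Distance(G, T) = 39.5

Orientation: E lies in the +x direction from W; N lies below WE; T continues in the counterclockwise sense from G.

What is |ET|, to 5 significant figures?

52.150

W is at the origin; W and E share the same y with |WE| = 50.4 and E on the +x side, so E = (50.400, 0.0000). The tangent condition forces NE to be normal to WE, so N = E + (0, -13.2) = (50.400, -13.200). On A1, E sits at bearing 90° from N; a 66° counterclockwise sweep puts G at bearing 156°, so G = N + 13.2·(cos 156°, sin 156°) = (38.341, -7.8311). A1 meets GT tangentially, so NG is at right angles to GT, so GT runs along (−sin 156°, cos 156°); with |GT| = 39.5, T = (22.275, -43.916). Then |ET| = |T − E| = 52.150.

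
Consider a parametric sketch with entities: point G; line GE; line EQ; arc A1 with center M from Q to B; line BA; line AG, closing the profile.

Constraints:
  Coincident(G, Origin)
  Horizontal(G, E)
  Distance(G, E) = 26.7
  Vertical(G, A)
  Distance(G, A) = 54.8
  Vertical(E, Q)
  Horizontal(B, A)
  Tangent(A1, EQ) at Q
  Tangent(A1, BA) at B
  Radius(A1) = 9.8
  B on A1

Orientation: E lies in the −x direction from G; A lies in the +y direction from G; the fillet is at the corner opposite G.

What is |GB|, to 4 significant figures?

57.35

G is at the origin; GE is horizontal with |GE| = 26.7 and E on the −x side, so E = (-26.70, 0.000). GA is vertical with |GA| = 54.8 and A on the +y side, so A = (0.000, 54.80). The virtual corner opposite G is at (-26.70, 54.80). The tangent condition forces MQ to be normal to EQ and tangency of A1 to BA means the radius MB is perpendicular to BA, with radius 9.8, so the center M sits 9.8 in from both sides at M = (-16.90, 45.00). That places the tangent points at Q = (-26.70, 45.00) on EQ and B = (-16.90, 54.80) on BA. Then |GB| = |B − G| = 57.35.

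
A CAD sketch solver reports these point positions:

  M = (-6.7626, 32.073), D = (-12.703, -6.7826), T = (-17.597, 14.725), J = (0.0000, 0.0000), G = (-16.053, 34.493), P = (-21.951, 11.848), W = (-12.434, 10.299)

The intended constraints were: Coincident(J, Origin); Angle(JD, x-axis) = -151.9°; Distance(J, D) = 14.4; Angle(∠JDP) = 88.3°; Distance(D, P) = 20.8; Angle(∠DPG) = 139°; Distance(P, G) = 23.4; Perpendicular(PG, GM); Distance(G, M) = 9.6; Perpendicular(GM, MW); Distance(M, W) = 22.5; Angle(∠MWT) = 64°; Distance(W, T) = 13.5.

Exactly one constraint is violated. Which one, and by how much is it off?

Distance(W, T) = 13.5 — off by 6.70.

J = (0.00, 0.00) ✓; JD at -151.9° ✓; |JD| = 14.40 ✓; ∠JDP = 88.30° ✓; |DP| = 20.80 ✓; ∠DPG = 139.0° ✓; |PG| = 23.40 ✓; ∠(PG, GM) = 90.00° ✓; |GM| = 9.600 ✓; ∠(GM, MW) = 90.00° ✓; |MW| = 22.50 ✓; ∠MWT = 63.99° ✓; |WT| = 6.800 ✗.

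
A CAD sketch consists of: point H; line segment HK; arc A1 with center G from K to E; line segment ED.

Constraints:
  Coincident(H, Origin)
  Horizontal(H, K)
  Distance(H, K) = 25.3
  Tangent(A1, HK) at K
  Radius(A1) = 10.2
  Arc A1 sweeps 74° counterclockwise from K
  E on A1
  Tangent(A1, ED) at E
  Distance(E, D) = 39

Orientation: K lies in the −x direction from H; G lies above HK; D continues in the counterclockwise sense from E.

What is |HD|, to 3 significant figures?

45.1

On A1, K sits at bearing -90° from G; a 74° counterclockwise sweep puts E at bearing -16°, so E = G + 10.2·(cos -16°, sin -16°) = (-15.5, 7.39). The tangent condition forces GE to be normal to ED, so ED runs along (−sin -16°, cos -16°); with |ED| = 39.0, D = (-4.75, 44.9). Then |HD| = |D − H| = 45.1.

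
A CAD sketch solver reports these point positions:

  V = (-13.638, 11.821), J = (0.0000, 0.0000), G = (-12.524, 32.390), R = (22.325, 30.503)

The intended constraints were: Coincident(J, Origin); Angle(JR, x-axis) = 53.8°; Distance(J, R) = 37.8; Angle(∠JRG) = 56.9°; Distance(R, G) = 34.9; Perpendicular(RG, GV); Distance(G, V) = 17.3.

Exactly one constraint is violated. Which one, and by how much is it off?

Distance(G, V) = 17.3 — off by 3.30.

J = (0.00, 0.00) ✓; JR at 53.80° ✓; |JR| = 37.80 ✓; ∠JRG = 56.90° ✓; |RG| = 34.90 ✓; ∠(RG, GV) = 90.00° ✓; |GV| = 20.60 ✗.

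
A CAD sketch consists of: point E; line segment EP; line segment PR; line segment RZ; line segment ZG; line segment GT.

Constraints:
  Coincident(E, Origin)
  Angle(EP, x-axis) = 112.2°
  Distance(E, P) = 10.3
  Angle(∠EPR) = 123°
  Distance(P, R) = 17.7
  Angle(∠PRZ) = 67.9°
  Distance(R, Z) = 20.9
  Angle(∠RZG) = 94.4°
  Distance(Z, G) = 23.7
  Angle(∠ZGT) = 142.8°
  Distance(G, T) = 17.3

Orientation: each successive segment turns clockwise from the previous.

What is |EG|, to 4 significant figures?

7.953

∠PRZ = 67.9° gives RZ at -56.90° from the x-axis; with |RZ| = 20.9, Z = (17.62, 6.562). ∠RZG = 94.4° gives ZG at -142.5° from the x-axis; with |ZG| = 23.7, G = (-1.179, -7.865). Then |EG| = |G − E| = 7.953.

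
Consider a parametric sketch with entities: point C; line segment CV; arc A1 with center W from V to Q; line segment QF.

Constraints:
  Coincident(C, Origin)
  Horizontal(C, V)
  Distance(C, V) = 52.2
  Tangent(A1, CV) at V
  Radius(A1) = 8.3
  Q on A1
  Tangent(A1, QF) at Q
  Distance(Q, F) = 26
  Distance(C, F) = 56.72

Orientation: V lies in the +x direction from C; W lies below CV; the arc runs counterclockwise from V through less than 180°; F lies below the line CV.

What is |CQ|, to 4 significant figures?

44.75

Checks: |WQ| = 8.300 ✓; ∠(WQ, QF) = 90.00° ✓; |QF| = 26.00 ✓; |CF| = 56.72 ✓.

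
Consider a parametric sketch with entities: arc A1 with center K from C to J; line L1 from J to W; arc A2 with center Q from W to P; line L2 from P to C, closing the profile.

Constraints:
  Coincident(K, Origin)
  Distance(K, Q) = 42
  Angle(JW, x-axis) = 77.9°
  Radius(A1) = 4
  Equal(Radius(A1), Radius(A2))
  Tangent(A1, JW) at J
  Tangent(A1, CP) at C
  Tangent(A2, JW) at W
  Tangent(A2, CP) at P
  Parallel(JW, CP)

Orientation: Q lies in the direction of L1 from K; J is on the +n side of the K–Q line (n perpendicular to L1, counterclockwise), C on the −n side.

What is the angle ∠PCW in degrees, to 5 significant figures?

10.784°

Tangency of A1 to both parallel lines with radius 4.0 puts J and C at K ± 4.0·n: J = (-3.9111, 0.83847), C = (3.9111, -0.83847). Equal radii place W and P the same way about Q: W = Q + 4.0·n = (4.8928, 41.905), P = Q − 4.0·n = (12.715, 40.228). Then cos ∠PCW = CP·CW / (|CP||CW|), giving 10.784°.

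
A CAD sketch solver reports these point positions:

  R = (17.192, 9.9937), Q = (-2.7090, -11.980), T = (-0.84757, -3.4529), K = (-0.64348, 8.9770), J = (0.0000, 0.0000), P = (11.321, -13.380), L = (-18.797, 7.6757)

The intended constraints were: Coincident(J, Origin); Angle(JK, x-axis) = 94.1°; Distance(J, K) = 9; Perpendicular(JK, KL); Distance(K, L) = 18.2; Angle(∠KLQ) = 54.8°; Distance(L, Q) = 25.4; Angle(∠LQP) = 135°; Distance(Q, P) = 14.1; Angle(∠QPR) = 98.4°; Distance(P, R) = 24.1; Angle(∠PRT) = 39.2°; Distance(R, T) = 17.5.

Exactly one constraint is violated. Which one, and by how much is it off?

Distance(R, T) = 17.5 — off by 5.00.

J = (0.00, 0.00) ✓; JK at 94.10° ✓; |JK| = 9.000 ✓; ∠(JK, KL) = 90.00° ✓; |KL| = 18.20 ✓; ∠KLQ = 54.80° ✓; |LQ| = 25.40 ✓; ∠LQP = 135.0° ✓; |QP| = 14.10 ✓; ∠QPR = 98.40° ✓; |PR| = 24.10 ✓; ∠PRT = 39.20° ✓; |RT| = 22.50 ✗.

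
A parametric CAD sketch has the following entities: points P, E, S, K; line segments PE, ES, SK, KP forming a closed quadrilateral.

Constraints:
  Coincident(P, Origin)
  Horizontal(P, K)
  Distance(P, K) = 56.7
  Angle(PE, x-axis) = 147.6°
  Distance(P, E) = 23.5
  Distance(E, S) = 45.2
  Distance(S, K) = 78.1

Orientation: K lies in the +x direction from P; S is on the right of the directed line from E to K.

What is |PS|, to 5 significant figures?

35.354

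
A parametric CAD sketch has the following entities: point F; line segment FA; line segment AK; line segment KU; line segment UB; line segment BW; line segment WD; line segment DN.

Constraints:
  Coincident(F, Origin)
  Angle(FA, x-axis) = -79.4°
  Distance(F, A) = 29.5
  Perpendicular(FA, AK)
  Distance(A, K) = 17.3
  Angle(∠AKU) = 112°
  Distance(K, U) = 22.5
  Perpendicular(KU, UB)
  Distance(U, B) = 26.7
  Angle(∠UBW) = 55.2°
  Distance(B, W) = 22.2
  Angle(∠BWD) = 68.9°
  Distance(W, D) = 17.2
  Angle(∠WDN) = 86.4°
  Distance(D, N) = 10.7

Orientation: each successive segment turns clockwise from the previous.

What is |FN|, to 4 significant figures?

13.83

F is at the origin; FA runs at -79.4° with length 29.5, so A = (5.427, -29.00). The perpendicularity gives AK at right angles to FA, so AK runs at -169.4°; with |AK| = 17.3, K = (-11.58, -32.18). ∠AKU = 112.0° gives KU at 122.6° from the x-axis; with |KU| = 22.5, U = (-23.70, -13.22). KU is perpendicular to UB, so UB runs at 32.60°; with |UB| = 26.7, B = (-1.207, 1.161). ∠UBW = 55.2° gives BW at -92.20° from the x-axis; with |BW| = 22.2, W = (-2.059, -21.02). ∠BWD = 68.9° gives WD at 156.7° from the x-axis; with |WD| = 17.2, D = (-17.86, -14.22). ∠WDN = 86.4° gives DN at 63.10° from the x-axis; with |DN| = 10.7, N = (-13.02, -4.677). Then |FN| = |N − F| = 13.83.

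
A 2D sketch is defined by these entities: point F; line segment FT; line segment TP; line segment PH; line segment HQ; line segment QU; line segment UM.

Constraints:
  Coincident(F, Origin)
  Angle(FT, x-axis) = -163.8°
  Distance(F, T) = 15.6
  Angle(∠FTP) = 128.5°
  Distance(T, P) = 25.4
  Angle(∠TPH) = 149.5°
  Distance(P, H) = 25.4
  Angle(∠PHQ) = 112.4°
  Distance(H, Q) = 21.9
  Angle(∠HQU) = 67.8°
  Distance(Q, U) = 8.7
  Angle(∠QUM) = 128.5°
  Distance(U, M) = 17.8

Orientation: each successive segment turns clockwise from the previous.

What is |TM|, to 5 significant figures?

36.388

∠HQU = 67.8° gives QU at -65.600° from the x-axis; with |QU| = 8.7, U = (-27.481, 41.482). ∠QUM = 128.5° gives UM at -117.10° from the x-axis; with |UM| = 17.8, M = (-35.590, 25.636). Then |TM| = |M − T| = 36.388.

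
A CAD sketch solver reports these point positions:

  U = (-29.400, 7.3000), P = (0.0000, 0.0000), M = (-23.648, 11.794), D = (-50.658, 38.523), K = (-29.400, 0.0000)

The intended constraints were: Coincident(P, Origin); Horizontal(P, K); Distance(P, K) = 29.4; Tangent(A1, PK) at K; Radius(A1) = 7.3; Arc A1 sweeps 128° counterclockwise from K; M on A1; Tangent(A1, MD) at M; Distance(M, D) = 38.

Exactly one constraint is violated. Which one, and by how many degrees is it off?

Tangent(A1, MD) at M — off by 7.30°.

P = (0.00, 0.00) ✓; P.y = 0.00, K.y = 0.00 ✓; |PK| = 29.40 ✓; ∠(UK, KP) = 90.00° ✓; |UK| = 7.300 ✓; bearing(U→M) − bearing(U→K) = 128.0° ✓; |UM| = 7.299 ✓; ∠(UM, MD) = 82.70° ✗; |MD| = 38.00 ✓.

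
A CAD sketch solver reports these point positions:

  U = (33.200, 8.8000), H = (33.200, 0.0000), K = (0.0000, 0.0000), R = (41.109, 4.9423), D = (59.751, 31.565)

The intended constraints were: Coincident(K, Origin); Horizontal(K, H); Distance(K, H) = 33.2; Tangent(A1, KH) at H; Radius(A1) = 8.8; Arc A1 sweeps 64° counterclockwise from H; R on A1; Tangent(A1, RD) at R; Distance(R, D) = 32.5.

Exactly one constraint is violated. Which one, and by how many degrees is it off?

Tangent(A1, RD) at R — off by 9.00°.

K = (0.00, 0.00) ✓; K.y = 0.00, H.y = 0.00 ✓; |KH| = 33.20 ✓; ∠(UH, HK) = 90.00° ✓; |UH| = 8.800 ✓; bearing(U→R) − bearing(U→H) = 64.00° ✓; |UR| = 8.800 ✓; ∠(UR, RD) = 99.00° ✗; |RD| = 32.50 ✓.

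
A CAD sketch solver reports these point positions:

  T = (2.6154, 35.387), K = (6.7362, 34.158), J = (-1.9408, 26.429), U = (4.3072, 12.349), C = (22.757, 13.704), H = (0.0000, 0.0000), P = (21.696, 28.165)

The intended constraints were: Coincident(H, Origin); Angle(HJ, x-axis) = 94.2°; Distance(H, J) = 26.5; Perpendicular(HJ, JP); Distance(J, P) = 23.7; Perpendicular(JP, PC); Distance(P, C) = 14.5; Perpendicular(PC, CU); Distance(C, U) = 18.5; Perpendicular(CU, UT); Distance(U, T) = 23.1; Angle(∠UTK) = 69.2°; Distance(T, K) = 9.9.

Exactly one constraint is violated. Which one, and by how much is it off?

Distance(T, K) = 9.9 — off by 5.60.

H = (0.00, 0.00) ✓; HJ at 94.20° ✓; |HJ| = 26.50 ✓; ∠(HJ, JP) = 90.00° ✓; |JP| = 23.70 ✓; ∠(JP, PC) = 90.00° ✓; |PC| = 14.50 ✓; ∠(PC, CU) = 90.00° ✓; |CU| = 18.50 ✓; ∠(CU, UT) = 90.00° ✓; |UT| = 23.10 ✓; ∠UTK = 69.19° ✓; |TK| = 4.300 ✗.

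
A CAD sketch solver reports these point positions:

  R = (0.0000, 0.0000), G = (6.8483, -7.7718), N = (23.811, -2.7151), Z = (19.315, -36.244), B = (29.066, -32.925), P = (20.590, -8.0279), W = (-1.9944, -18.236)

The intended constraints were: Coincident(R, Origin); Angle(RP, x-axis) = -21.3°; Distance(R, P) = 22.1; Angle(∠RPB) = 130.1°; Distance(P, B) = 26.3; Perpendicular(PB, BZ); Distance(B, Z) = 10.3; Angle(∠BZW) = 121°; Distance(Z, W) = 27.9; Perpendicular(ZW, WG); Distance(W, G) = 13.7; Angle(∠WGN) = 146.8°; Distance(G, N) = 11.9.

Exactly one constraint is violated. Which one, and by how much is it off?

Distance(G, N) = 11.9 — off by 5.80.

R = (0.00, 0.00) ✓; RP at -21.30° ✓; |RP| = 22.10 ✓; ∠RPB = 130.1° ✓; |PB| = 26.30 ✓; ∠(PB, BZ) = 90.00° ✓; |BZ| = 10.30 ✓; ∠BZW = 121.0° ✓; |ZW| = 27.90 ✓; ∠(ZW, WG) = 90.00° ✓; |WG| = 13.70 ✓; ∠WGN = 146.8° ✓; |GN| = 17.70 ✗.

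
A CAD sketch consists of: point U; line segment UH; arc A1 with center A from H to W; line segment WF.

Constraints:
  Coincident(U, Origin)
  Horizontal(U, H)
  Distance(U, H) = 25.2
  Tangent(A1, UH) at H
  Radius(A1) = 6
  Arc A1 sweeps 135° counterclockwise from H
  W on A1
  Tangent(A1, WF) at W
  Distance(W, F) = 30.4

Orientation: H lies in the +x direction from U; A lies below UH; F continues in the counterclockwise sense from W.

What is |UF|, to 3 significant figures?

53.0

U is at the origin; U and H share the same y with |UH| = 25.2 and H on the +x side, so H = (25.2, 0.00). The tangent condition forces AH to be normal to UH, so A = H + (0, -6) = (25.2, -6.00). On A1, H sits at bearing 90° from A; a 135° counterclockwise sweep puts W at bearing 225°, so W = A + 6.0·(cos 225°, sin 225°) = (21.0, -10.2). Since A1 is tangent to WF there, AW ⟂ WF, so WF runs along (−sin 225°, cos 225°); with |WF| = 30.4, F = (42.5, -31.7). Then |UF| = |F − U| = 53.0.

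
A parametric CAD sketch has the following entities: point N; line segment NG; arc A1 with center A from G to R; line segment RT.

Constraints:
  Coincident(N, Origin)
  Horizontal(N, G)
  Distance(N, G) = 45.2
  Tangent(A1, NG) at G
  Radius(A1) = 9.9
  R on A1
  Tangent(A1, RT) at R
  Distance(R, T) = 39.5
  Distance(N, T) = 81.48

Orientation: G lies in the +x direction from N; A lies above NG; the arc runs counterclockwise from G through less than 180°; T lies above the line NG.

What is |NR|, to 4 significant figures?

54.69

Checks: ∠(AG, GN) = 90.00° ✓; |AG| = 9.900 ✓; |AR| = 9.900 ✓; ∠(AR, RT) = 90.00° ✓; |RT| = 39.50 ✓; |NT| = 81.48 ✓.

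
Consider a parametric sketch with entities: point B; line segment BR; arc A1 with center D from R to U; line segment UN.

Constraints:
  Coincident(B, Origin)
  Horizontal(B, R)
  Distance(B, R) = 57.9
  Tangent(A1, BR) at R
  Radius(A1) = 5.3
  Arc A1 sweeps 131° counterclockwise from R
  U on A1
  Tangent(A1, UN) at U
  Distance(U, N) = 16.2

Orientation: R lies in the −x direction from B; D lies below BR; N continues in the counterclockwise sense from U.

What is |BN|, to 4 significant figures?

55.41

On A1, R sits at bearing 90° from D; a 131° counterclockwise sweep puts U at bearing 221°, so U = D + 5.3·(cos 221°, sin 221°) = (-61.90, -8.777). A1 meets UN tangentially, so DU is at right angles to UN, so UN runs along (−sin 221°, cos 221°); with |UN| = 16.2, N = (-51.27, -21.00). Then |BN| = |N − B| = 55.41.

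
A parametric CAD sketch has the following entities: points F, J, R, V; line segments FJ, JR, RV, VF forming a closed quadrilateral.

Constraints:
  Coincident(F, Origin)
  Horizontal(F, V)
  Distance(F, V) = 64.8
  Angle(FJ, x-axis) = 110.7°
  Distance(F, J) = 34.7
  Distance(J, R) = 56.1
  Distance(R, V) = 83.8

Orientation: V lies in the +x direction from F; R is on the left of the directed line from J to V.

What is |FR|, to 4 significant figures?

78.24

F is at the origin; F and V share the same y with |FV| = 64.8 and V in +x, so V = (64.8, 0). FJ runs at 110.7° with |FJ| = 34.7, so J = (-12.27, 32.46). R is determined by |JR| = 56.1 and |RV| = 83.8 together: it lies at the intersection of circle(J, 56.1) and circle(V, 83.8). With |JV| = 83.62, the foot of the radical line on JV is 18.64 from J and the perpendicular offset is √(56.1² − 18.64²) = 52.91. Taking the left-of-JV solution: R = (25.45, 73.99).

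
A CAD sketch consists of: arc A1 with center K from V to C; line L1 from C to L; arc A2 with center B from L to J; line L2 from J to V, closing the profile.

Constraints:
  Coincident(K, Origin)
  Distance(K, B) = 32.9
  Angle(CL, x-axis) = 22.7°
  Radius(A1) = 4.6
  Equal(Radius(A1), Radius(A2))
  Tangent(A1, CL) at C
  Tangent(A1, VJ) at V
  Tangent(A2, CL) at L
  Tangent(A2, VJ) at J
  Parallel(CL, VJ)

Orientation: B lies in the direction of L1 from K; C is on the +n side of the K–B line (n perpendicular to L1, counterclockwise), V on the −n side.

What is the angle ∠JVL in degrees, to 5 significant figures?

15.623°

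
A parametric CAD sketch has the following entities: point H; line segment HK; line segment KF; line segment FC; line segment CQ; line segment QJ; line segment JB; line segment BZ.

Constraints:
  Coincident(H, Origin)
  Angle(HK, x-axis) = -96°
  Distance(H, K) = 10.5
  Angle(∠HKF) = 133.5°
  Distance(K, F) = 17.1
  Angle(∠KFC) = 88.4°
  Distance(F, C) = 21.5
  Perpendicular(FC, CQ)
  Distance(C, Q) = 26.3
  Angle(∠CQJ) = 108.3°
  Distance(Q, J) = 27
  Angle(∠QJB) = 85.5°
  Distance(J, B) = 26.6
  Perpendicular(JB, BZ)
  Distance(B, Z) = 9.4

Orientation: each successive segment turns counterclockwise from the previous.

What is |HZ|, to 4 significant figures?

19.90

∠QJB = 85.5° gives JB at -61.70° from the x-axis; with |JB| = 26.6, B = (-3.765, -23.83). The perpendicularity gives BZ at right angles to JB, so BZ runs at 28.30°; with |BZ| = 9.4, Z = (4.512, -19.38). Then |HZ| = |Z − H| = 19.90.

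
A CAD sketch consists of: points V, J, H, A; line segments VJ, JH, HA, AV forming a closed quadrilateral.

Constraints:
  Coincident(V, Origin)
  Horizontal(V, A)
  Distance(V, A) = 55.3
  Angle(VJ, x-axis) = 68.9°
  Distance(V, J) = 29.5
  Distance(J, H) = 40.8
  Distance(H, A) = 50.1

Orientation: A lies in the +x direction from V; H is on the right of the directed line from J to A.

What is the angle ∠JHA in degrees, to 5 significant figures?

69.662°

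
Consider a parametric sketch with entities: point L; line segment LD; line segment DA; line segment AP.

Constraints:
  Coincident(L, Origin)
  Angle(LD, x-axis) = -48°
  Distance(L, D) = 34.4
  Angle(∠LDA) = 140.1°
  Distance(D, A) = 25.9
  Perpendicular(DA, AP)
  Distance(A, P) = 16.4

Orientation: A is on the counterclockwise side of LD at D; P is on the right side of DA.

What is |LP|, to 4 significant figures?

64.91

∠LDA = 140.1°, so DA runs at -48.0° + (180° − 140.1°) = -8.100° from the x-axis; with |DA| = 25.9, A = D + 25.9·(cos -8.100°, sin -8.100°) = (48.66, -29.21). The perpendicularity gives AP at right angles to DA; with |AP| = 16.4 on the right of DA, P = A + 16.4·(-0.1409, -0.9900) = (46.35, -45.45). Then |LP| = |P − L| = 64.91.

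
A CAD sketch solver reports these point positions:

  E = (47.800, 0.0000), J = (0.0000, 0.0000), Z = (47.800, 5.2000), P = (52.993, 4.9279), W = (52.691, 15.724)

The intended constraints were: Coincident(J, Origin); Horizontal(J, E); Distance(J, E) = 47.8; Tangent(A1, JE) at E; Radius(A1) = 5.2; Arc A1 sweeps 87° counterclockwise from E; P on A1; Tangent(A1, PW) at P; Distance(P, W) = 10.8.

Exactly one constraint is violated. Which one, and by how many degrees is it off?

Tangent(A1, PW) at P — off by 4.60°.

J = (0.00, 0.00) ✓; J.y = 0.00, E.y = 0.00 ✓; |JE| = 47.80 ✓; ∠(ZE, EJ) = 90.00° ✓; |ZE| = 5.200 ✓; bearing(Z→P) − bearing(Z→E) = 87.00° ✓; |ZP| = 5.200 ✓; ∠(ZP, PW) = 85.40° ✗; |PW| = 10.80 ✓.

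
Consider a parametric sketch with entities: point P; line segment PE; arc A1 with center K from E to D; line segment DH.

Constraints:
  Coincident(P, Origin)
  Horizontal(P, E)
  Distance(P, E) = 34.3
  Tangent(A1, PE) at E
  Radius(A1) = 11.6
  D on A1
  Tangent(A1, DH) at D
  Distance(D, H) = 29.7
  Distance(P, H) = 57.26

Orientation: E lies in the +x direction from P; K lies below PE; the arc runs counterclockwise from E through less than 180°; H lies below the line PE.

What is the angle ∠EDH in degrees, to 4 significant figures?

121.5°

P is at the origin; P and E share the same y with |PE| = 34.3 and E on the +x side, so E = (34.30, 0.000). Tangency of A1 to PE means the radius KE is perpendicular to PE, so K = E + (0, -11.6) = (34.30, -11.60). Since KD ⟂ DH (tangency), |KH| = √(11.6² + 29.7²) = 31.88 regardless of where D sits on A1. So H lies on both circle(P, 57.26) and circle(K, 31.88); the below-PE intersection is H = (37.43, -43.33). D is the foot of the tangent from H: D = (23.96, -16.86).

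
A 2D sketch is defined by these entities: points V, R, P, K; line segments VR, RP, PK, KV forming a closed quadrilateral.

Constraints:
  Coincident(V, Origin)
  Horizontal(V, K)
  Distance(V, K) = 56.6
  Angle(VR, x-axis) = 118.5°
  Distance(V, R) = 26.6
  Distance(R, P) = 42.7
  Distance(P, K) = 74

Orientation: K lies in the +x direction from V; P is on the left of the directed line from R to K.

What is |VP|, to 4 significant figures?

59.72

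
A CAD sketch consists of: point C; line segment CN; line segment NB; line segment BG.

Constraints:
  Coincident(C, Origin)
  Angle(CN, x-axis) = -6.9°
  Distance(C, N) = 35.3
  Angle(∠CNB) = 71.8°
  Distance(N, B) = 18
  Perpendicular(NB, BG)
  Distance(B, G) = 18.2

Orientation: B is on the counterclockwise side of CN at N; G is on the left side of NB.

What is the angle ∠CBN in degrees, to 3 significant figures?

78.3°

C is at the origin; CN runs at -6.9° with length 35.3, so N = 35.3·(cos -6.9°, sin -6.9°) = (35.0, -4.24). ∠CNB = 71.8°, so NB runs at -6.9° + (180° − 71.8°) = 101° from the x-axis; with |NB| = 18.0, B = N + 18.0·(cos 101°, sin 101°) = (31.5, 13.4). Then cos ∠CBN = BC·BN / (|BC||BN|), giving 78.3°.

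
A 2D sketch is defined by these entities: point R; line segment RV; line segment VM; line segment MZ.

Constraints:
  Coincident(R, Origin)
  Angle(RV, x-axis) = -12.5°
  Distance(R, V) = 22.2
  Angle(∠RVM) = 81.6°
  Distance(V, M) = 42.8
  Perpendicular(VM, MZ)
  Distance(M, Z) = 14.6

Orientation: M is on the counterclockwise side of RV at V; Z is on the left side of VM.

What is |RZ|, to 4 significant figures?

40.24

R is at the origin; RV runs at -12.5° with length 22.2, so V = 22.2·(cos -12.5°, sin -12.5°) = (21.67, -4.805). ∠RVM = 81.6°, so VM runs at -12.5° + (180° − 81.6°) = 85.90° from the x-axis; with |VM| = 42.8, M = V + 42.8·(cos 85.90°, sin 85.90°) = (24.73, 37.89). VM ⟂ MZ; with |MZ| = 14.6 on the left of VM, Z = M + 14.6·(-0.9974, 0.07150) = (10.17, 38.93). Then |RZ| = |Z − R| = 40.24.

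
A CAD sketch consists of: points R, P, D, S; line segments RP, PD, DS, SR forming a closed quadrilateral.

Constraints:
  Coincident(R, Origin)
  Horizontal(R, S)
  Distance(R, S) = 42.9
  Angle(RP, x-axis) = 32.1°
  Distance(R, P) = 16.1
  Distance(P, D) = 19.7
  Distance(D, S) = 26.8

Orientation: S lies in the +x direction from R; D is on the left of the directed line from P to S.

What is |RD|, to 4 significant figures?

35.62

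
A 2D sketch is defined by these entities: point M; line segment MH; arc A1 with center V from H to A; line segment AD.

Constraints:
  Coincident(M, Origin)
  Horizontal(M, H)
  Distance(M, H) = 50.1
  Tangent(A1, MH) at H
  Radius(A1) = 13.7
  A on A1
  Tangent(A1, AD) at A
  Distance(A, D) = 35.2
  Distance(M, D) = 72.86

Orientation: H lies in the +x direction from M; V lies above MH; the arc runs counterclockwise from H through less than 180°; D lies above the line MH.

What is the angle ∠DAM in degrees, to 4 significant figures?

87.07°

Checks: |MH| = 50.10 ✓; ∠(VH, HM) = 90.00° ✓; |VH| = 13.70 ✓; |VA| = 13.70 ✓; ∠(VA, AD) = 90.00° ✓; |AD| = 35.20 ✓; |MD| = 72.86 ✓.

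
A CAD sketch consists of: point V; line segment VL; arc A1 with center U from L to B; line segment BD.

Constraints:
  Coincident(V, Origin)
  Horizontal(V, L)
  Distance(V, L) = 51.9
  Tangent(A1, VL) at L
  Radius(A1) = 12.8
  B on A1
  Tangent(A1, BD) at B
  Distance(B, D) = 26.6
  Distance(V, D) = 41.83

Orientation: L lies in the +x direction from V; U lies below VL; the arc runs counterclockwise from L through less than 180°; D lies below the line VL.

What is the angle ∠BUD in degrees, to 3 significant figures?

64.3°

Checks: |VL| = 51.90 ✓; |UB| = 12.80 ✓; ∠(UB, BD) = 90.00° ✓; |BD| = 26.60 ✓; |VD| = 41.83 ✓.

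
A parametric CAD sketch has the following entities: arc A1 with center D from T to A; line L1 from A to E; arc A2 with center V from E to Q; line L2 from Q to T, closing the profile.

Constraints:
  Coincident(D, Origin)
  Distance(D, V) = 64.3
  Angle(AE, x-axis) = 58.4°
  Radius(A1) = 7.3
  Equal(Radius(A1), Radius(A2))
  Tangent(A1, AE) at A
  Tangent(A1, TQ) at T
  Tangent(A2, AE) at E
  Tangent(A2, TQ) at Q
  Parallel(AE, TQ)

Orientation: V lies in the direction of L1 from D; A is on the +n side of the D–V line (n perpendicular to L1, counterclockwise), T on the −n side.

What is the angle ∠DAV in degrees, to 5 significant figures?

83.523°

The slot axis is L1's direction at 58.4°, so u = (cos 58.4°, sin 58.4°) = (0.52399, 0.85173) and n = (−sin 58.4°, cos 58.4°) = (-0.85173, 0.52399). D is at the origin and V lies 64.3 along u from D, so V = 64.3·u = (33.692, 54.766). Tangency of A1 to both parallel lines with radius 7.3 puts A and T at D ± 7.3·n: A = (-6.2176, 3.8251), T = (6.2176, -3.8251). Then cos ∠DAV = AD·AV / (|AD||AV|), giving 83.523°.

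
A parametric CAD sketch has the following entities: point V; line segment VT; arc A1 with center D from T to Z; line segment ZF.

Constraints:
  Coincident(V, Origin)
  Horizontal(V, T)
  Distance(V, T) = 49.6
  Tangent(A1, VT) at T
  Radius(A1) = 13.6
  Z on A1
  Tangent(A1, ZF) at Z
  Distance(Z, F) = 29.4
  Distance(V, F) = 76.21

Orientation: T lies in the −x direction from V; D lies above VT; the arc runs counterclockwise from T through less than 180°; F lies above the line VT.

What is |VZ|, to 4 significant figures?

47.13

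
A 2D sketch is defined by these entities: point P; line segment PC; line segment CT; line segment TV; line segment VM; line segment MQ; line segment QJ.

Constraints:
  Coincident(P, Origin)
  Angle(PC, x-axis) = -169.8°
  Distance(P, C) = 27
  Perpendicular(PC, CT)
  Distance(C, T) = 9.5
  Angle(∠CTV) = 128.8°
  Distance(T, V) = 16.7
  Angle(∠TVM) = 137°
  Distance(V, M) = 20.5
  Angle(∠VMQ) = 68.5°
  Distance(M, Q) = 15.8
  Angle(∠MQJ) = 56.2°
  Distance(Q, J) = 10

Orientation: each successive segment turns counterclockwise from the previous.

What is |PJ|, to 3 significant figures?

14.0

P is at the origin; PC runs at -169.8° with length 27.0, so C = (-26.6, -4.78). The perpendicularity gives CT at right angles to PC, so CT runs at -79.8°; with |CT| = 9.5, T = (-24.9, -14.1). ∠CTV = 128.8° gives TV at -28.6° from the x-axis; with |TV| = 16.7, V = (-10.2, -22.1). ∠TVM = 137.0° gives VM at 14.4° from the x-axis; with |VM| = 20.5, M = (9.63, -17.0). ∠VMQ = 68.5° gives MQ at 126° from the x-axis; with |MQ| = 15.8, Q = (0.363, -4.23). ∠MQJ = 56.2° gives QJ at -110° from the x-axis; with |QJ| = 10.0, J = (-3.11, -13.6). Then |PJ| = |J − P| = 14.0.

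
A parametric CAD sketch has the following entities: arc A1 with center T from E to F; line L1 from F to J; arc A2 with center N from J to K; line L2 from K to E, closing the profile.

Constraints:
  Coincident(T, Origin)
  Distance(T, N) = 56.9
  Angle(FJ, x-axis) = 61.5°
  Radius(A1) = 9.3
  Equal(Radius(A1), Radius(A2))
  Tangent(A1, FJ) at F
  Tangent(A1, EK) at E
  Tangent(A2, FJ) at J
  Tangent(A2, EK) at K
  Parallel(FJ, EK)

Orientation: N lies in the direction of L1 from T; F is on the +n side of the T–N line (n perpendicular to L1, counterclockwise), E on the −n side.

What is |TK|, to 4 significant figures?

57.66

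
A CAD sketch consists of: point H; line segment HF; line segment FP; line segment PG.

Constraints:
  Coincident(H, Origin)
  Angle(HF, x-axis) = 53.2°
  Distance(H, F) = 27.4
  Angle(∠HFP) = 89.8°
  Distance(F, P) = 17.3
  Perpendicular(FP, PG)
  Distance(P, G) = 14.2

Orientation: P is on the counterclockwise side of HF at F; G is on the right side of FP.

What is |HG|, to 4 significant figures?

45.02

H is at the origin; HF runs at 53.2° with length 27.4, so F = 27.4·(cos 53.2°, sin 53.2°) = (16.41, 21.94). ∠HFP = 89.8°, so FP runs at 53.2° + (180° − 89.8°) = 143.4° from the x-axis; with |FP| = 17.3, P = F + 17.3·(cos 143.4°, sin 143.4°) = (2.525, 32.25). FP is perpendicular to PG; with |PG| = 14.2 on the right of FP, G = P + 14.2·(0.5962, 0.8028) = (10.99, 43.65). Then |HG| = |G − H| = 45.02.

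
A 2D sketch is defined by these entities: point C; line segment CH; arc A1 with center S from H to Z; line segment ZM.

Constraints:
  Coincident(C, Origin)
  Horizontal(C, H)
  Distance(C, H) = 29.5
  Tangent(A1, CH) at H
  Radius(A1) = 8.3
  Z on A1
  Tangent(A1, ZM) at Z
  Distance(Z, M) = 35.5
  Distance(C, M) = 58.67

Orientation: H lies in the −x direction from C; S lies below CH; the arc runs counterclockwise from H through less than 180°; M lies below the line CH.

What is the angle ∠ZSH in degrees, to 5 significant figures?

87.182°

C is at the origin; CH is horizontal with |CH| = 29.5 and H on the −x side, so H = (-29.500, 0.0000). Since A1 is tangent to CH there, SH ⟂ CH, so S = H + (0, -8.3) = (-29.500, -8.3000). Since SZ ⟂ ZM (tangency), |SM| = √(8.3² + 35.5²) = 36.457 regardless of where Z sits on A1. So M lies on both circle(C, 58.67) and circle(S, 36.457); the below-CH intersection is M = (-39.535, -43.349). Z is the foot of the tangent from M: Z = (-37.790, -7.8920).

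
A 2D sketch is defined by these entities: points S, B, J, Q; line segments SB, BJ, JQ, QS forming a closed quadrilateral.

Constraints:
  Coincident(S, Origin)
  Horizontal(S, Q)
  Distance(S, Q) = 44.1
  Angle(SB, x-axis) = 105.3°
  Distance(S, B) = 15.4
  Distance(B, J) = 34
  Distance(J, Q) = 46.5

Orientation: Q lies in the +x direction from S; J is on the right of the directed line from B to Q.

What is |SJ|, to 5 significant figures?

18.746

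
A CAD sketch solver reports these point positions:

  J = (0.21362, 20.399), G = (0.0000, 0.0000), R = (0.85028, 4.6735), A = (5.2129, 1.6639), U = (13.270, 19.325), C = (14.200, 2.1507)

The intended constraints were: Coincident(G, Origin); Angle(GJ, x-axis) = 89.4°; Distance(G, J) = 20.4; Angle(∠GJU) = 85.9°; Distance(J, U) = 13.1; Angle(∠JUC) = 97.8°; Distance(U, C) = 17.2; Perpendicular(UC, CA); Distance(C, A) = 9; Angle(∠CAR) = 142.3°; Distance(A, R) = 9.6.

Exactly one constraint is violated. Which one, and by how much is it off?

Distance(A, R) = 9.6 — off by 4.30.

G = (0.00, 0.00) ✓; GJ at 89.40° ✓; |GJ| = 20.40 ✓; ∠GJU = 85.90° ✓; |JU| = 13.10 ✓; ∠JUC = 97.80° ✓; |UC| = 17.20 ✓; ∠(UC, CA) = 90.00° ✓; |CA| = 9.000 ✓; ∠CAR = 142.3° ✓; |AR| = 5.300 ✗.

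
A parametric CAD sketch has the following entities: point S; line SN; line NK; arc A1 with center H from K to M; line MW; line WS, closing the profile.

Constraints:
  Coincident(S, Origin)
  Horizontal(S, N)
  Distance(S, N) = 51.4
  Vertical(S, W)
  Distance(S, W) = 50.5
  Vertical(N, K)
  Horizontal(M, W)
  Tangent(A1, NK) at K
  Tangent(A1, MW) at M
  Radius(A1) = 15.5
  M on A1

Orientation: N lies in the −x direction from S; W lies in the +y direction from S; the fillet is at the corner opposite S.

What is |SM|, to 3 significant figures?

62.0

The virtual corner opposite S is at (-51.4, 50.5). Tangency of A1 to NK means the radius HK is perpendicular to NK and tangency of A1 to MW means the radius HM is perpendicular to MW, with radius 15.5, so the center H sits 15.5 in from both sides at H = (-35.9, 35.0). That places the tangent points at K = (-51.4, 35.0) on NK and M = (-35.9, 50.5) on MW. Then |SM| = |M − S| = 62.0.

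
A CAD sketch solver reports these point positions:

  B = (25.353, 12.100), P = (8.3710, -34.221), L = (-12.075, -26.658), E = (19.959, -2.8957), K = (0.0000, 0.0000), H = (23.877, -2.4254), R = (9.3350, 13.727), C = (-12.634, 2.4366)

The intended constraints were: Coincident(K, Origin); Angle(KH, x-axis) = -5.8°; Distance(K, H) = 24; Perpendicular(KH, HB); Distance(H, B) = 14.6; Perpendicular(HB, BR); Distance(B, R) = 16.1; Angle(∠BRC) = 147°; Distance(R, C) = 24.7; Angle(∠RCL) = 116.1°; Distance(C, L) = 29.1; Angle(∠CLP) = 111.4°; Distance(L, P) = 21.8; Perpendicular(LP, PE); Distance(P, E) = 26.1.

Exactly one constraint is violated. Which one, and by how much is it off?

Distance(P, E) = 26.1 — off by 7.30.

K = (0.00, 0.00) ✓; KH at -5.800° ✓; |KH| = 24.00 ✓; ∠(KH, HB) = 90.00° ✓; |HB| = 14.60 ✓; ∠(HB, BR) = 90.00° ✓; |BR| = 16.10 ✓; ∠BRC = 147.0° ✓; |RC| = 24.70 ✓; ∠RCL = 116.1° ✓; |CL| = 29.10 ✓; ∠CLP = 111.4° ✓; |LP| = 21.80 ✓; ∠(LP, PE) = 90.00° ✓; |PE| = 33.40 ✗.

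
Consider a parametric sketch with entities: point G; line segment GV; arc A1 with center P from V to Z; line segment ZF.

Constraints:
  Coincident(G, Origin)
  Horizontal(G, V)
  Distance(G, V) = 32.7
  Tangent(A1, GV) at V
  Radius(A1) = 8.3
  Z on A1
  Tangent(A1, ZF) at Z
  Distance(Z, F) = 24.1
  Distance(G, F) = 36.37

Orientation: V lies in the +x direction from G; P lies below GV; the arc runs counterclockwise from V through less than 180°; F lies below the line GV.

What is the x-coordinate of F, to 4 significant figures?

19.98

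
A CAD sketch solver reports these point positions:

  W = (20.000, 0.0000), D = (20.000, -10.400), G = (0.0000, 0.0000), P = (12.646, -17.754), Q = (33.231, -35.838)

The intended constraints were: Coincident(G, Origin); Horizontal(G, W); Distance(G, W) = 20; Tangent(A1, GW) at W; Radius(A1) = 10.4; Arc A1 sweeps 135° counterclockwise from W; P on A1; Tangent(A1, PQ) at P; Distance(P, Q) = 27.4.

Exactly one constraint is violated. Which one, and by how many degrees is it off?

Tangent(A1, PQ) at P — off by 3.70°.

G = (0.00, 0.00) ✓; G.y = 0.00, W.y = 0.00 ✓; |GW| = 20.00 ✓; ∠(DW, WG) = 90.00° ✓; |DW| = 10.40 ✓; bearing(D→P) − bearing(D→W) = 135.0° ✓; |DP| = 10.40 ✓; ∠(DP, PQ) = 86.30° ✗; |PQ| = 27.40 ✓.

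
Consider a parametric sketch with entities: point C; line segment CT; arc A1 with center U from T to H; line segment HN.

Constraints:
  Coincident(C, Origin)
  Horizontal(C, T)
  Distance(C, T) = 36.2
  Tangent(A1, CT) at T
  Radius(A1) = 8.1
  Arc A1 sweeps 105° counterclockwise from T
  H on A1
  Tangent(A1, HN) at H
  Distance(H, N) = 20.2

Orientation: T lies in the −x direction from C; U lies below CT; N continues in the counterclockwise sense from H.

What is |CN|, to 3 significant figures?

48.9

C is at the origin; C and T share the same y with |CT| = 36.2 and T on the −x side, so T = (-36.2, 0.00). Since A1 is tangent to CT there, UT ⟂ CT, so U = T + (0, -8.1) = (-36.2, -8.10). On A1, T sits at bearing 90° from U; a 105° counterclockwise sweep puts H at bearing 195°, so H = U + 8.1·(cos 195°, sin 195°) = (-44.0, -10.2). Since A1 is tangent to HN there, UH ⟂ HN, so HN runs along (−sin 195°, cos 195°); with |HN| = 20.2, N = (-38.8, -29.7). Then |CN| = |N − C| = 48.9.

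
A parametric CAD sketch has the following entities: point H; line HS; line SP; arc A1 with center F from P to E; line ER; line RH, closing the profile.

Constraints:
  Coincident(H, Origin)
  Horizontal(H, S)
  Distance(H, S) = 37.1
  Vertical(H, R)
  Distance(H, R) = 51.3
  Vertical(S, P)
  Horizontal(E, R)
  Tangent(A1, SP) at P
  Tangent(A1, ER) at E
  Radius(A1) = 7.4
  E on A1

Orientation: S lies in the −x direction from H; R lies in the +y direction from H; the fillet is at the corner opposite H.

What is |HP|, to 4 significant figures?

57.48

H is at the origin; H and S share the same y with |HS| = 37.1 and S on the −x side, so S = (-37.10, 0.000). HR is vertical with |HR| = 51.3 and R on the +y side, so R = (0.000, 51.30). The virtual corner opposite H is at (-37.10, 51.30). Since A1 is tangent to SP there, FP ⟂ SP and since A1 is tangent to ER there, FE ⟂ ER, with radius 7.4, so the center F sits 7.4 in from both sides at F = (-29.70, 43.90). That places the tangent points at P = (-37.10, 43.90) on SP and E = (-29.70, 51.30) on ER. Then |HP| = |P − H| = 57.48.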